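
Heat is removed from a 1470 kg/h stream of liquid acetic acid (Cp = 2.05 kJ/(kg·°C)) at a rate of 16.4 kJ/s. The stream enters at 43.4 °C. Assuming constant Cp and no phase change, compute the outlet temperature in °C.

T_out = 23.8 °C

Q = 16.4 kJ/s = 59040 kJ/h
ΔT = Q/(ṁ·Cp) = 59040/(1470×2.05) = 19.592 K
T_out = 43.4 − 19.592 = 23.808 °C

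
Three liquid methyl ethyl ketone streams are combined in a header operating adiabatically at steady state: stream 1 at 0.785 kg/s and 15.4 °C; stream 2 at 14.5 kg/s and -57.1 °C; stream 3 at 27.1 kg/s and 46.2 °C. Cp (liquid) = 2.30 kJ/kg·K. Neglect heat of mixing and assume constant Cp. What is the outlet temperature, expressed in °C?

T_out = 10.3 °C

Energy balance with Q = 0: Σ ṁᵢCp,ᵢ(T_out − Tᵢ) = 0
Σ ṁᵢCp,ᵢTᵢ = 0.785×2.30×15.4 + 14.5×2.30×-57.1 + 27.1×2.30×46.2 = 1003.2
Σ ṁᵢCp,ᵢ = 0.785×2.30 + 14.5×2.30 + 27.1×2.30 = 97.485
T_out = 1003.2 / 97.485 = 10.29 °C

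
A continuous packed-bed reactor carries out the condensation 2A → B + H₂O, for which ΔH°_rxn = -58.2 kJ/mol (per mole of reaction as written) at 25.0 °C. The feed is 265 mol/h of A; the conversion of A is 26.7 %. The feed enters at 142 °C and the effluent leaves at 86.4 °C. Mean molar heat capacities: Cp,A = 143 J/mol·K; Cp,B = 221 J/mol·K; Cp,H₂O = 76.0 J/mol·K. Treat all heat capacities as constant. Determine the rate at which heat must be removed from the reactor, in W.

Q_out = 1150 W

Extent of reaction ξ = 0.267 × 265 / 2 = 35.378 mol/h
Reaction term: ξ·ΔH°_rxn = 35.378 × -58.2 = -2059 kJ/h
Sensible, feed 142→25 °C: -4433.7 kJ/h
Outlet flows (mol/h): A 194.25, B 35.378, H₂O 35.378
Sensible, products 25→86.4 °C: 2350.6 kJ/h
Q = ΔH = -4142 kJ/h = -1.1506 kW
Heat removed = 1150.6 W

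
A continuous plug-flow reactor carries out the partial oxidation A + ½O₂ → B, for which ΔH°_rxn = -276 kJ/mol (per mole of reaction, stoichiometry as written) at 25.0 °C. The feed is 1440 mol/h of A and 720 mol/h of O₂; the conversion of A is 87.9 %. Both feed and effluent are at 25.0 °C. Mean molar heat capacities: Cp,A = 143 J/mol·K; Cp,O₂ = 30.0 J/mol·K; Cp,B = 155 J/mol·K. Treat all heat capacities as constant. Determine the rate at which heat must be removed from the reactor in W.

Q_out = 97000 W

Extent of reaction ξ = 0.879 × 1440 = 1265.8 mol/h
Reaction term: ξ·ΔH°_rxn = 1265.8 × -276 = -349350 kJ/h
Q = ΔH = -349350 kJ/h = -97.042 kW
Heat removed = 97042 W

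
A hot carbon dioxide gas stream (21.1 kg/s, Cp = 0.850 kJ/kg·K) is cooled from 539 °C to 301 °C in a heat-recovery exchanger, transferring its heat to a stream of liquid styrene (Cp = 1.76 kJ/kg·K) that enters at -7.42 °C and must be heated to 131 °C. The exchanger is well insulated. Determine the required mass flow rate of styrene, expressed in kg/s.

ṁ_c = 17.5 kg/s

Heat released by hot stream: Q = 21.1 × 0.850 × (539 − 301) = 4268.5 kJ/s
Energy balance on cold side (adiabatic exchanger): Q = ṁ_c·Cp_c·(T_c,out − T_c,in)
ṁ_c = 4268.5 / [1.76 × (131 − -7.42)] = 17.521 kg/s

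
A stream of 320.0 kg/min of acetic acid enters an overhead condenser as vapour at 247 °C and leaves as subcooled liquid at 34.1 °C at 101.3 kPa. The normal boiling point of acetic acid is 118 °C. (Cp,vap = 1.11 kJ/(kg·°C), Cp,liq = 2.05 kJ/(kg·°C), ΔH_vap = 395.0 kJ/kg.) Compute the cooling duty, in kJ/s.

vapour 247→118 °C: -143.19 kJ/kg
condensation at 118 °C: -395 kJ/kg
liquid 118→34.1 °C: -172 kJ/kg
Δh = -143.19 + -395 + -172 = -710.19 kJ/kg
Q = ṁ·Δh = 320.0 kg/min × -710.19 kJ/kg = -227260 kJ/min
|Q| = 3787.7 kW

Q_c = 3790 kJ/s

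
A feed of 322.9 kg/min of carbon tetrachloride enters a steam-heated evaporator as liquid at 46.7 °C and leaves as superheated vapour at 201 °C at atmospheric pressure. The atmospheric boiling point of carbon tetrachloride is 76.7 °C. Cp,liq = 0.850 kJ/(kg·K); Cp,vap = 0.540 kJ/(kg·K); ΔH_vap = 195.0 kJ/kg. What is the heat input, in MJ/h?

liquid 46.7→76.7 °C: 25.5 kJ/kg
vaporisation at 76.7 °C: 195 kJ/kg
vapour 76.7→201 °C: 67.122 kJ/kg
Δh = 25.5 + 195 + 67.122 = 287.62 kJ/kg
Q = ṁ·Δh = 322.9 kg/min × 287.62 kJ/kg = 92873 kJ/min
|Q| = 1547.9 kW = 5572.4 MJ/h

Q = 5570 MJ/h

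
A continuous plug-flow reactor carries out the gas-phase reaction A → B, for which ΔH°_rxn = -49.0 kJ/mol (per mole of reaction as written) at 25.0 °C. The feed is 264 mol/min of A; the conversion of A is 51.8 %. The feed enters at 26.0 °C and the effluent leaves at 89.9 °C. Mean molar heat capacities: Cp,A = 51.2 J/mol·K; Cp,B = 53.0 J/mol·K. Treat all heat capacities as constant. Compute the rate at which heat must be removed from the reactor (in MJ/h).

Extent of reaction ξ = 0.518 × 264 = 136.75 mol/min
Reaction term: ξ·ΔH°_rxn = 136.75 × -49.0 = -6700.8 kJ/min
Sensible, feed 26.0→25 °C: -13.517 kJ/min
Outlet flows (mol/min): A 127.25, B 136.75
Sensible, products 25→89.9 °C: 893.22 kJ/min
Q = ΔH = -5821.1 kJ/min = -97.019 kW
Heat removed = 349.27 MJ/h

Q_out = 349 MJ/h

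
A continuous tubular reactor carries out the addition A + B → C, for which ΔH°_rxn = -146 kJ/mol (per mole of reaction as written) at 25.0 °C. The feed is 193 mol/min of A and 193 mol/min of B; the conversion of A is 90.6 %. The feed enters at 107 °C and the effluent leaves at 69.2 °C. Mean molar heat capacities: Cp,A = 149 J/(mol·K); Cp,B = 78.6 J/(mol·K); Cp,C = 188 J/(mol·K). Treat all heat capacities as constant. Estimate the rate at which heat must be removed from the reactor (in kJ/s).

Extent of reaction ξ = 0.906 × 193 = 174.86 mol/min
Reaction term: ξ·ΔH°_rxn = 174.86 × -146 = -25529 kJ/min
Sensible, feed 107→25 °C: -3602 kJ/min
Outlet flows (mol/min): A 18.142, B 18.142, C 174.86
Sensible, products 25→69.2 °C: 1635.5 kJ/min
Q = ΔH = -27496 kJ/min = -458.26 kW
Heat removed = 458.26 kJ/s

Q_out = 458 kJ/s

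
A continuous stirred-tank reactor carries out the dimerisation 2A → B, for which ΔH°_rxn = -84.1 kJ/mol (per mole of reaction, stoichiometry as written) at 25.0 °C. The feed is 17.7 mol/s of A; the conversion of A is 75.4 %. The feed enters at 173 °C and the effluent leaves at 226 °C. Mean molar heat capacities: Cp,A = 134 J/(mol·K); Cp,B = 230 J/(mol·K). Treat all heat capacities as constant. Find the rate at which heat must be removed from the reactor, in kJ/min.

Extent of reaction ξ = 0.754 × 17.7 / 2 = 6.6729 mol/s
Reaction term: ξ·ΔH°_rxn = 6.6729 × -84.1 = -561.19 kJ/s
Sensible, feed 173→25 °C: -351.03 kJ/s
Outlet flows (mol/s): A 4.3542, B 6.6729
Sensible, products 25→226 °C: 425.76 kJ/s
Q = ΔH = -486.45 kJ/s = -486.45 kW
Heat removed = 29187 kJ/min

Q_out = 29200 kJ/min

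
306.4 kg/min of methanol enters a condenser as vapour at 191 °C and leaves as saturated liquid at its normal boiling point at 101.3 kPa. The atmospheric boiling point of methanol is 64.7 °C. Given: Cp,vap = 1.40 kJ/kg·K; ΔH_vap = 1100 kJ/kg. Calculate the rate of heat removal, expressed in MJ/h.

Q_c = 23500 MJ/h

vapour 191→64.7 °C: -176.82 kJ/kg
condensation at 64.7 °C: -1100 kJ/kg
Δh = -176.82 + -1100 = -1276.8 kJ/kg
Q = ṁ·Δh = 306.4 kg/min × -1276.8 kJ/kg = -391220 kJ/min
|Q| = 6520.3 kW = 23473 MJ/h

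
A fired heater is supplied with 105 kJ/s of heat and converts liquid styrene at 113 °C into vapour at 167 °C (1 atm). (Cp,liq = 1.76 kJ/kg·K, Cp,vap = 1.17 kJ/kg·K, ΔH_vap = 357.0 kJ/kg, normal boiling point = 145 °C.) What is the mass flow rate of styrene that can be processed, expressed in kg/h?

Δh = 1.76×(145−113) + 357.0 + 1.17×(167−145) = 439.06 kJ/kg
Q = 105 kJ/s = 105 kJ/s = 378000 kJ/h
ṁ = Q/Δh = 378000 / 439.06 = 860.93 kg/h

ṁ = 861 kg/h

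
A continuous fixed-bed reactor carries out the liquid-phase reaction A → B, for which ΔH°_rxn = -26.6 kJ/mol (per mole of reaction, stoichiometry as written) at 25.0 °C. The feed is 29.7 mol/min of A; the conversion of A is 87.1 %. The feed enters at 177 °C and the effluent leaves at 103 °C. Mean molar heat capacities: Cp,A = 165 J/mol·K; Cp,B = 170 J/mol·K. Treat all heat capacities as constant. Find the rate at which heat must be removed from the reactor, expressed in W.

Extent of reaction ξ = 0.871 × 29.7 = 25.869 mol/min
Reaction term: ξ·ΔH°_rxn = 25.869 × -26.6 = -688.11 kJ/min
Sensible, feed 177→25 °C: -744.88 kJ/min
Outlet flows (mol/min): A 3.8313, B 25.869
Sensible, products 25→103 °C: 392.33 kJ/min
Q = ΔH = -1040.7 kJ/min = -17.344 kW
Heat removed = 17344 W

Q_out = 17300 W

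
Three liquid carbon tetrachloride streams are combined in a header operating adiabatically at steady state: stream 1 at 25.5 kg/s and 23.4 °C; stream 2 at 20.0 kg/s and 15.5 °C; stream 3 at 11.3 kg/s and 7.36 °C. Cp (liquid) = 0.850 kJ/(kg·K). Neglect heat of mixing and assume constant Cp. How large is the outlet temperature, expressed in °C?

Energy balance with Q = 0: Σ ṁᵢCp,ᵢ(T_out − Tᵢ) = 0
Σ ṁᵢCp,ᵢTᵢ = 25.5×0.850×23.4 + 20.0×0.850×15.5 + 11.3×0.850×7.36 = 841.39
Σ ṁᵢCp,ᵢ = 25.5×0.850 + 20.0×0.850 + 11.3×0.850 = 48.28
T_out = 841.39 / 48.28 = 17.427 °C

T_out = 17.4 °C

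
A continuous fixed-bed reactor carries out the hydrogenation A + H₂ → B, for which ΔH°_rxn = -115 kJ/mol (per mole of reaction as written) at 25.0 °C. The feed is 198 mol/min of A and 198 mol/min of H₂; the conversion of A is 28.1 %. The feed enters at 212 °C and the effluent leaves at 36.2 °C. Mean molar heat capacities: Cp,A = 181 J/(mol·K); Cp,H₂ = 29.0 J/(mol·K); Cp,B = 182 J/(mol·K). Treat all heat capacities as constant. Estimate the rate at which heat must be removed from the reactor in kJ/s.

Extent of reaction ξ = 0.281 × 198 = 55.638 mol/min
Reaction term: ξ·ΔH°_rxn = 55.638 × -115 = -6398.4 kJ/min
Sensible, feed 212→25 °C: -7775.5 kJ/min
Outlet flows (mol/min): A 142.36, H₂ 142.36, B 55.638
Sensible, products 25→36.2 °C: 448.25 kJ/min
Q = ΔH = -13726 kJ/min = -228.76 kW
Heat removed = 228.76 kJ/s

Q_out = 229 kJ/s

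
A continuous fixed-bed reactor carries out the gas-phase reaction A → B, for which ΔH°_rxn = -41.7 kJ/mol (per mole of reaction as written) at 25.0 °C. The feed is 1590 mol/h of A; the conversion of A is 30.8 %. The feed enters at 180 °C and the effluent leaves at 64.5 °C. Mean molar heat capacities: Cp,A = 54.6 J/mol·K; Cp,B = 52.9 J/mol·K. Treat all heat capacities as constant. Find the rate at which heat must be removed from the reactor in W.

Extent of reaction ξ = 0.308 × 1590 = 489.72 mol/h
Reaction term: ξ·ΔH°_rxn = 489.72 × -41.7 = -20421 kJ/h
Sensible, feed 180→25 °C: -13456 kJ/h
Outlet flows (mol/h): A 1100.3, B 489.72
Sensible, products 25→64.5 °C: 3396.3 kJ/h
Q = ΔH = -30481 kJ/h = -8.467 kW
Heat removed = 8467 W

Q_out = 8470 W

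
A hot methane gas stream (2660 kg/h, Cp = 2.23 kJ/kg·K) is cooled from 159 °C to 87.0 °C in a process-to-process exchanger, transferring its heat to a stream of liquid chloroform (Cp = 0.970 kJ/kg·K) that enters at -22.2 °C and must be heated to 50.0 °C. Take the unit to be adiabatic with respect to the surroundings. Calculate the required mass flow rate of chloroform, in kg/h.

ṁ_c = 6100 kg/h

Heat released by hot stream: Q = 2660 × 2.23 × (159 − 87.0) = 427090 kJ/h
Energy balance on cold side (adiabatic exchanger): Q = ṁ_c·Cp_c·(T_c,out − T_c,in)
ṁ_c = 427090 / [0.970 × (50.0 − -22.2)] = 6098.3 kg/h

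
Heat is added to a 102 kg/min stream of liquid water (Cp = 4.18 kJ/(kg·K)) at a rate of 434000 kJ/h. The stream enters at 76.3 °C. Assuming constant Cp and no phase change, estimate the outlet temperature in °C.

Q = 434000 kJ/h = 7233.3 kJ/min
ΔT = Q/(ṁ·Cp) = 7233.3/(102×4.18) = 16.965 K
T_out = 76.3 + 16.965 = 93.265 °C

T_out = 93.3 °C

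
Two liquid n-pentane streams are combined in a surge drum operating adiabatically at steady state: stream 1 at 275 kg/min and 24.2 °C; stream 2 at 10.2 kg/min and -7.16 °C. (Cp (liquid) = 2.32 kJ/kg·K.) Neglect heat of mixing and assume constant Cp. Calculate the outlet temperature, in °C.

T_out = 23.1 °C

Adiabatic, steady state ⇒ Σ ṁᵢCp,ᵢ(T_out − Tᵢ) = 0
Σ ṁᵢCp,ᵢTᵢ = 275×2.32×24.2 + 10.2×2.32×-7.16 = 15270
Σ ṁᵢCp,ᵢ = 275×2.32 + 10.2×2.32 = 661.66
T_out = 15270 / 661.66 = 23.078 °C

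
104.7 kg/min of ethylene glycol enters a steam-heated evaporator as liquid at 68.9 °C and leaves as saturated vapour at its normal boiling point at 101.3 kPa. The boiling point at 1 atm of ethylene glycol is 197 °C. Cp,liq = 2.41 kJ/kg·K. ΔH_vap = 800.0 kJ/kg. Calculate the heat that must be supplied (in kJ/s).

liquid 68.9→197 °C: 308.72 kJ/kg
vaporisation at 197 °C: 800 kJ/kg
Δh = 308.72 + 800 = 1108.7 kJ/kg
Q = ṁ·Δh = 104.7 kg/min × 1108.7 kJ/kg = 116080 kJ/min
|Q| = 1934.7 kW

Q = 1930 kJ/s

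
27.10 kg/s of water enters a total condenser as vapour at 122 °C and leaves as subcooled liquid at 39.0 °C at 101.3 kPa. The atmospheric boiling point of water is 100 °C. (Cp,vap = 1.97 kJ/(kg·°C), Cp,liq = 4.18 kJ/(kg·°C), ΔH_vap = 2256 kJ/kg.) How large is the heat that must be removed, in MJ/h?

Q_c = 249000 MJ/h

vapour 122→100 °C: -43.34 kJ/kg
condensation at 100 °C: -2256 kJ/kg
liquid 100→39.0 °C: -254.98 kJ/kg
Δh = -43.34 + -2256 + -254.98 = -2554.3 kJ/kg
Q = ṁ·Δh = 27.10 kg/s × -2554.3 kJ/kg = -69222 kJ/s
|Q| = 69222 kW = 249200 MJ/h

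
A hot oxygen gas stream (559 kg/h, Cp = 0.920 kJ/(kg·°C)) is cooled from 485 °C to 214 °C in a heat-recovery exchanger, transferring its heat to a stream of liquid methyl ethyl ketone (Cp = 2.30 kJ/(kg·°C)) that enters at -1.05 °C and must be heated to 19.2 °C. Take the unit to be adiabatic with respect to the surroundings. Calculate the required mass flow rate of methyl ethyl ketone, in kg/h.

Heat released by hot stream: Q = 559 × 0.920 × (485 − 214) = 139370 kJ/h
Energy balance on cold side (adiabatic exchanger): Q = ṁ_c·Cp_c·(T_c,out − T_c,in)
ṁ_c = 139370 / [2.30 × (19.2 − -1.05)] = 2992.4 kg/h

ṁ_c = 2990 kg/h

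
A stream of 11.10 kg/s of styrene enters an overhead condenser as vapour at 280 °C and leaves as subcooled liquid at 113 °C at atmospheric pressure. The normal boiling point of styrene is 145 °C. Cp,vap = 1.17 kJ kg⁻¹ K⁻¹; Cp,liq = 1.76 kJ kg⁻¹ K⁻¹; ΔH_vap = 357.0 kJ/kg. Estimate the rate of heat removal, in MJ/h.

Q_c = 22800 MJ/h

vapour 280→145 °C: -157.95 kJ/kg
condensation at 145 °C: -357 kJ/kg
liquid 145→113 °C: -56.32 kJ/kg
Δh = -157.95 + -357 + -56.32 = -571.27 kJ/kg
Q = ṁ·Δh = 11.10 kg/s × -571.27 kJ/kg = -6341.1 kJ/s
|Q| = 6341.1 kW = 22828 MJ/h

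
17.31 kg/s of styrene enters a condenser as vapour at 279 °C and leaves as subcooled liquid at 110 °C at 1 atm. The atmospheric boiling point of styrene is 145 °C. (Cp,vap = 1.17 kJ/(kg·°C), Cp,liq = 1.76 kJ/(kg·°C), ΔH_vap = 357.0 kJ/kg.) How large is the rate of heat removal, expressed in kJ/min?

Q_c = 598000 kJ/min

vapour 279→145 °C: -156.78 kJ/kg
condensation at 145 °C: -357 kJ/kg
liquid 145→110 °C: -61.6 kJ/kg
Δh = -156.78 + -357 + -61.6 = -575.38 kJ/kg
Q = ṁ·Δh = 17.31 kg/s × -575.38 kJ/kg = -9959.8 kJ/s
|Q| = 9959.8 kW = 597590 kJ/min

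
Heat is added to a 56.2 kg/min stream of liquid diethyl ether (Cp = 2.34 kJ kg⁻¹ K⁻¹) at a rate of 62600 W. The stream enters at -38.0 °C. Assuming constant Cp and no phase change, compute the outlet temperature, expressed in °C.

T_out = -9.44 °C

Q = 62600 W = 3756 kJ/min
ΔT = Q/(ṁ·Cp) = 3756/(56.2×2.34) = 28.561 K
T_out = -38.0 + 28.561 = -9.439 °C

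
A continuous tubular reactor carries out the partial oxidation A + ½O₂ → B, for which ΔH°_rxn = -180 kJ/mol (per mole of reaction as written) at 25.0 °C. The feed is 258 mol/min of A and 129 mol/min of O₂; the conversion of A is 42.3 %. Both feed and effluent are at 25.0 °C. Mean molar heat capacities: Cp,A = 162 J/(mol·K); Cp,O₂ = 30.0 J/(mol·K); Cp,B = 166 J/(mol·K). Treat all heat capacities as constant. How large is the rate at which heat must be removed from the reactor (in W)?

Extent of reaction ξ = 0.423 × 258 = 109.13 mol/min
Reaction term: ξ·ΔH°_rxn = 109.13 × -180 = -19644 kJ/min
Q = ΔH = -19644 kJ/min = -327.4 kW
Heat removed = 327400 W

Q_out = 327000 W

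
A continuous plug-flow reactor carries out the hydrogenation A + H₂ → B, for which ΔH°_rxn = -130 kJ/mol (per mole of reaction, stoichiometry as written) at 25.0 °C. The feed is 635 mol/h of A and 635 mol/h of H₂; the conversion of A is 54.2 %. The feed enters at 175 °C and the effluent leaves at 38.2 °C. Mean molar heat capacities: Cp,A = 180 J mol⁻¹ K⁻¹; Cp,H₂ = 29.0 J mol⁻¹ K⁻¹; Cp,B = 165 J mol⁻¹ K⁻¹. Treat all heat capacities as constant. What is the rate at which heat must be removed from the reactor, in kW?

Extent of reaction ξ = 0.542 × 635 = 344.17 mol/h
Reaction term: ξ·ΔH°_rxn = 344.17 × -130 = -44742 kJ/h
Sensible, feed 175→25 °C: -19907 kJ/h
Outlet flows (mol/h): A 290.83, H₂ 290.83, B 344.17
Sensible, products 25→38.2 °C: 1551.9 kJ/h
Q = ΔH = -63097 kJ/h = -17.527 kW
Heat removed = 17.527 kW

Q_out = 17.5 kW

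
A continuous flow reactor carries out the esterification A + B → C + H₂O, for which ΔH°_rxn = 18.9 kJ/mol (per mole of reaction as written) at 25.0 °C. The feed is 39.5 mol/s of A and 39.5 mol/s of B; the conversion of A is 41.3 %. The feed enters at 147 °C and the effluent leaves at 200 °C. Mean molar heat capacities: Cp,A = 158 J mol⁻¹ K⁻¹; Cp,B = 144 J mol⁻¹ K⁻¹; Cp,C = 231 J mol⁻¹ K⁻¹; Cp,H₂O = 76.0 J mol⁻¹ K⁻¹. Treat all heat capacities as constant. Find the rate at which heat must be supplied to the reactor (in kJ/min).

Q_in = 57300 kJ/min

Extent of reaction ξ = 0.413 × 39.5 = 16.313 mol/s
Reaction term: ξ·ΔH°_rxn = 16.313 × 18.9 = 308.33 kJ/s
Sensible, feed 147→25 °C: -1455.3 kJ/s
Outlet flows (mol/s): A 23.187, B 23.187, C 16.313, H₂O 16.313
Sensible, products 25→200 °C: 2101.8 kJ/s
Q = ΔH = 954.84 kJ/s = 954.84 kW
Heat supplied = 57290 kJ/min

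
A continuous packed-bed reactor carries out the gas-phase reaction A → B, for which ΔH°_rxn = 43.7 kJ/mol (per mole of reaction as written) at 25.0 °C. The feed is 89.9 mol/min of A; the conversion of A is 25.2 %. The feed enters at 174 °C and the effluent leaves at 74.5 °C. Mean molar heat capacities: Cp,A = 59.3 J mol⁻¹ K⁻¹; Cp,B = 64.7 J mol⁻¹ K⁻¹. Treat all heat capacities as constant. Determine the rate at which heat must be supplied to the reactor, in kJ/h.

Extent of reaction ξ = 0.252 × 89.9 = 22.655 mol/min
Reaction term: ξ·ΔH°_rxn = 22.655 × 43.7 = 990.01 kJ/min
Sensible, feed 174→25 °C: -794.33 kJ/min
Outlet flows (mol/min): A 67.245, B 22.655
Sensible, products 25→74.5 °C: 269.94 kJ/min
Q = ΔH = 465.63 kJ/min = 7.7605 kW
Heat supplied = 27938 kJ/h

Q_in = 27900 kJ/h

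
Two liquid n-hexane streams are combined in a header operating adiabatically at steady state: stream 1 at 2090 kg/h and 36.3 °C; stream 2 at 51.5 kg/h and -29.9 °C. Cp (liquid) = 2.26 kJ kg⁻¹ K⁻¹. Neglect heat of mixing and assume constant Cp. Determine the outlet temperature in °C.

T_out = 34.7 °C

Adiabatic, steady state ⇒ Σ ṁᵢCp,ᵢ(T_out − Tᵢ) = 0
T_out = Σ ṁᵢCp,ᵢTᵢ / Σ ṁᵢCp,ᵢ
      = 167980 / 4839.8 = 34.708 °C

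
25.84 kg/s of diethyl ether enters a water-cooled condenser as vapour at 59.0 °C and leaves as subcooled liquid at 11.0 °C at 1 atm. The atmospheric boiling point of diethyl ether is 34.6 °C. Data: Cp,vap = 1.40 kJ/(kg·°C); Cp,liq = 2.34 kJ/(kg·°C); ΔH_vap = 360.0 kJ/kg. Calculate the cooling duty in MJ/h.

Q_c = 41800 MJ/h

vapour 59.0→34.6 °C: -34.16 kJ/kg
condensation at 34.6 °C: -360 kJ/kg
liquid 34.6→11.0 °C: -55.224 kJ/kg
Δh = -34.16 + -360 + -55.224 = -449.38 kJ/kg
Q = ṁ·Δh = 25.84 kg/s × -449.38 kJ/kg = -11612 kJ/s
|Q| = 11612 kW = 41803 MJ/h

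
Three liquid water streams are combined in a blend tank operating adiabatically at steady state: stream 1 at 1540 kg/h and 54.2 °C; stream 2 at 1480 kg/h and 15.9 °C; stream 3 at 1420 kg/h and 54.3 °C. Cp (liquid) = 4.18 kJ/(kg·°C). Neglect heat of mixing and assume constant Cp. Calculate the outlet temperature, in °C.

No heat crosses the boundary, so H_out = H_in.
T_out = Σ ṁᵢCp,ᵢTᵢ / Σ ṁᵢCp,ᵢ
      = 769560 / 18559 = 41.465 °C

T_out = 41.5 °C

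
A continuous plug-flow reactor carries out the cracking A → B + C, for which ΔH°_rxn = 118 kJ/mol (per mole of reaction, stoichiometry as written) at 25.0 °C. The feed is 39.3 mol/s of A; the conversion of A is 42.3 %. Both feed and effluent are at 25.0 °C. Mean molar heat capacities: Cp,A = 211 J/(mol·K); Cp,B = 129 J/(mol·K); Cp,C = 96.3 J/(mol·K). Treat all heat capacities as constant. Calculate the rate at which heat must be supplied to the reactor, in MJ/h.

Q_in = 7060 MJ/h

Extent of reaction ξ = 0.423 × 39.3 = 16.624 mol/s
Reaction term: ξ·ΔH°_rxn = 16.624 × 118 = 1961.6 kJ/s
Q = ΔH = 1961.6 kJ/s = 1961.6 kW
Heat supplied = 7061.8 MJ/h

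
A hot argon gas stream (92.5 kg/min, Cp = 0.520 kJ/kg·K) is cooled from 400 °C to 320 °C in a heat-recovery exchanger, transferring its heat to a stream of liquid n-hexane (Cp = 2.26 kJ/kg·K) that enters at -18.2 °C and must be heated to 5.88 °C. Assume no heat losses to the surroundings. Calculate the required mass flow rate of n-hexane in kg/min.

ṁ_c = 70.7 kg/min

Heat released by hot stream: Q = 92.5 × 0.520 × (400 − 320) = 3848 kJ/min
Energy balance on cold side (adiabatic exchanger): Q = ṁ_c·Cp_c·(T_c,out − T_c,in)
ṁ_c = 3848 / [2.26 × (5.88 − -18.2)] = 70.708 kg/min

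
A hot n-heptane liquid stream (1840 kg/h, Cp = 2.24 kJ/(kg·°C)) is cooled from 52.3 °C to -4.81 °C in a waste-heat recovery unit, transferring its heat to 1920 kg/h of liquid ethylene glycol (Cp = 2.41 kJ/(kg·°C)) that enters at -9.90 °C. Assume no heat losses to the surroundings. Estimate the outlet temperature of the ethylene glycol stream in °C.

T_c,out = 41.0 °C

Heat released by hot stream: Q = 1840 × 2.24 × (52.3 − -4.81) = 235380 kJ/h
Energy balance on cold side (adiabatic exchanger): Q = ṁ_c·Cp_c·(T_c,out − T_c,in)
T_c,out = -9.90 + 235380/(1920 × 2.41) = 40.97 °C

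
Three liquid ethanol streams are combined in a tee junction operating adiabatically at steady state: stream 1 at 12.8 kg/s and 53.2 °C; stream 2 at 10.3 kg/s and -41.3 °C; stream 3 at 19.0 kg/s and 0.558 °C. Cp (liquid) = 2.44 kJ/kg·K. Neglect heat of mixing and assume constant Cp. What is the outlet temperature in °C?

No heat crosses the boundary, so H_out = H_in.
T_out = Σ ṁᵢCp,ᵢTᵢ / Σ ṁᵢCp,ᵢ
      = 649.46 / 102.72 = 6.3224 °C

T_out = 6.32 °C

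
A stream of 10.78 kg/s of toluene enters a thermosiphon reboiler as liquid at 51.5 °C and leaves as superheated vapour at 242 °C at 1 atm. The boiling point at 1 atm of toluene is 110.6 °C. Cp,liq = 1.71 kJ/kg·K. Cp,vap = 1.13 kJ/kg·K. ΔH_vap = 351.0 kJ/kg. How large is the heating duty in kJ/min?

liquid 51.5→110.6 °C: 101.06 kJ/kg
vaporisation at 110.6 °C: 351 kJ/kg
vapour 110.6→242 °C: 148.48 kJ/kg
Δh = 101.06 + 351 + 148.48 = 600.54 kJ/kg
Q = ṁ·Δh = 10.78 kg/s × 600.54 kJ/kg = 6473.9 kJ/s
|Q| = 6473.9 kW = 388430 kJ/min

Q = 388000 kJ/min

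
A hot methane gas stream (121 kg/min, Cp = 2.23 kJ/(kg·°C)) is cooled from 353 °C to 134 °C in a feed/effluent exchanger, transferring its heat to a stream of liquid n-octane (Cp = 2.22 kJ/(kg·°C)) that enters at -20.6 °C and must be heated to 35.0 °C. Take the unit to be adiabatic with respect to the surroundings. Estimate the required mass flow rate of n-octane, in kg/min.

ṁ_c = 479 kg/min

Heat released by hot stream: Q = 121 × 2.23 × (353 − 134) = 59093 kJ/min
Energy balance on cold side (adiabatic exchanger): Q = ṁ_c·Cp_c·(T_c,out − T_c,in)
ṁ_c = 59093 / [2.22 × (35.0 − -20.6)] = 478.75 kg/min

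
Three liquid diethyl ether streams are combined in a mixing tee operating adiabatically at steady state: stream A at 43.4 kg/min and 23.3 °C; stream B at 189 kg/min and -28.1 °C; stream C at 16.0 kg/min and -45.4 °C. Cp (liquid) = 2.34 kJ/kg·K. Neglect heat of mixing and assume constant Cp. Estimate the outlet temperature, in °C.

Adiabatic, steady state ⇒ Σ ṁᵢCp,ᵢ(T_out − Tᵢ) = 0
T_out = Σ ṁᵢCp,ᵢTᵢ / Σ ṁᵢCp,ᵢ
      = -11761 / 581.26 = -20.234 °C

T_out = -20.2 °C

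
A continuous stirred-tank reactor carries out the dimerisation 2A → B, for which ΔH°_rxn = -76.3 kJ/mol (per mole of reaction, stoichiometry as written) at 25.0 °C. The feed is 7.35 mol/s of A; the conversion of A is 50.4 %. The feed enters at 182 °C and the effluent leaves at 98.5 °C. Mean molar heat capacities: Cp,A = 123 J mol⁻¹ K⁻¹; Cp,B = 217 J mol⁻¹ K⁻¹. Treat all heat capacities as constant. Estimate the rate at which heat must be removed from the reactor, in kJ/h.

Extent of reaction ξ = 0.504 × 7.35 / 2 = 1.8522 mol/s
Reaction term: ξ·ΔH°_rxn = 1.8522 × -76.3 = -141.32 kJ/s
Sensible, feed 182→25 °C: -141.94 kJ/s
Outlet flows (mol/s): A 3.6456, B 1.8522
Sensible, products 25→98.5 °C: 62.5 kJ/s
Q = ΔH = -220.76 kJ/s = -220.76 kW
Heat removed = 794730 kJ/h

Q_out = 795000 kJ/h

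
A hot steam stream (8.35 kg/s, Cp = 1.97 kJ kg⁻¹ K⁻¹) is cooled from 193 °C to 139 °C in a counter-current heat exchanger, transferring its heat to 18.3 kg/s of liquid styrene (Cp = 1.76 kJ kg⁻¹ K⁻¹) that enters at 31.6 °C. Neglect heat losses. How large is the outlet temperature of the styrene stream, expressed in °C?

T_c,out = 59.2 °C

Heat released by hot stream: Q = 8.35 × 1.97 × (193 − 139) = 888.27 kJ/s
Energy balance on cold side (adiabatic exchanger): Q = ṁ_c·Cp_c·(T_c,out − T_c,in)
T_c,out = 31.6 + 888.27/(18.3 × 1.76) = 59.179 °C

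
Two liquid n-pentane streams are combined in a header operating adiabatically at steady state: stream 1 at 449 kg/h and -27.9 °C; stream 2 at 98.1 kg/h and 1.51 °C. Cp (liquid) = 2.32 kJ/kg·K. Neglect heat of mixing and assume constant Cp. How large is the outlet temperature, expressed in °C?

T_out = -22.6 °C

No heat crosses the boundary, so H_out = H_in.
T_out = Σ ṁᵢCp,ᵢTᵢ / Σ ṁᵢCp,ᵢ
      = -28719 / 1269.3 = -22.627 °C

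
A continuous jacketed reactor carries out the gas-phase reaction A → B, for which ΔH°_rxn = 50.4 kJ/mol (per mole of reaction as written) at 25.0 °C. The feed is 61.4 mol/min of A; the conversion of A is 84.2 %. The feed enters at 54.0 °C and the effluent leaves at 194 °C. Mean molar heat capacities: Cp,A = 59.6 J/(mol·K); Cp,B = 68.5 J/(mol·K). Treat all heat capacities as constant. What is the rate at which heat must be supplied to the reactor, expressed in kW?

Q_in = 53.3 kW

Extent of reaction ξ = 0.842 × 61.4 = 51.699 mol/min
Reaction term: ξ·ΔH°_rxn = 51.699 × 50.4 = 2605.6 kJ/min
Sensible, feed 54.0→25 °C: -106.12 kJ/min
Outlet flows (mol/min): A 9.7012, B 51.699
Sensible, products 25→194 °C: 696.21 kJ/min
Q = ΔH = 3195.7 kJ/min = 53.262 kW
Heat supplied = 53.262 kW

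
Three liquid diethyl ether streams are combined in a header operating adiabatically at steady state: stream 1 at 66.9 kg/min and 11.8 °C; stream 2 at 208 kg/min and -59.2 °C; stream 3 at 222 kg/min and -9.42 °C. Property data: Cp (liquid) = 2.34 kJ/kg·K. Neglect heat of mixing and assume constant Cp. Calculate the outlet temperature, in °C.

T_out = -27.4 °C

Energy balance with Q = 0: Σ ṁᵢCp,ᵢ(T_out − Tᵢ) = 0
T_out = Σ ṁᵢCp,ᵢTᵢ / Σ ṁᵢCp,ᵢ
      = -31860 / 1162.7 = -27.401 °C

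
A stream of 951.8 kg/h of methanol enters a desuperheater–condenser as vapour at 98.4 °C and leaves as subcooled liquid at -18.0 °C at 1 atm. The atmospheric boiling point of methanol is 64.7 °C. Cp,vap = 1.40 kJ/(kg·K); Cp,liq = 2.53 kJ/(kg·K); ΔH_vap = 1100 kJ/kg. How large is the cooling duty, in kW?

Q_c = 359 kW

vapour 98.4→64.7 °C: -47.18 kJ/kg
condensation at 64.7 °C: -1100 kJ/kg
liquid 64.7→-18.0 °C: -209.23 kJ/kg
Δh = -47.18 + -1100 + -209.23 = -1356.4 kJ/kg
Q = ṁ·Δh = 951.8 kg/h × -1356.4 kJ/kg = -1.291e+06 kJ/h
|Q| = 358.62 kW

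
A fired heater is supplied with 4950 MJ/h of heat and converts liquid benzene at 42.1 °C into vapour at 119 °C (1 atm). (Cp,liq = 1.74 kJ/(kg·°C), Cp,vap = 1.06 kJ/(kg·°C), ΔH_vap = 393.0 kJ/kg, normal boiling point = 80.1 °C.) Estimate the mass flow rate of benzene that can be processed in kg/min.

ṁ = 165 kg/min

Δh = 1.74×(80.1−42.1) + 393.0 + 1.06×(119−80.1) = 500.35 kJ/kg
Q = 4950 MJ/h = 1375 kJ/s = 82500 kJ/min
ṁ = Q/Δh = 82500 / 500.35 = 164.88 kg/min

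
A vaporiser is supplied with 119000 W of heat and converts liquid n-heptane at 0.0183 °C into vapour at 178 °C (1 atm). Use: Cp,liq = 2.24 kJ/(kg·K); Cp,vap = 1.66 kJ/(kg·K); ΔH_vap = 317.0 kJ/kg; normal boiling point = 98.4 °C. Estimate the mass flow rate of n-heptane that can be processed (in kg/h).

Δh = 2.24×(98.4−0.0183) + 317.0 + 1.66×(178−98.4) = 669.51 kJ/kg
Q = 119000 W = 119 kJ/s = 428400 kJ/h
ṁ = Q/Δh = 428400 / 669.51 = 639.87 kg/h

ṁ = 640 kg/h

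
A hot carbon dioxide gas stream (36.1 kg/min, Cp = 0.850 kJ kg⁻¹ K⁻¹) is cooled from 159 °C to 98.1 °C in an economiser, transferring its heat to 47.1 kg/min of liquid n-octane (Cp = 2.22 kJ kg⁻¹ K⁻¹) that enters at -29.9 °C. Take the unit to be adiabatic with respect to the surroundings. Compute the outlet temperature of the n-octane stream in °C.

Heat released by hot stream: Q = 36.1 × 0.850 × (159 − 98.1) = 1868.7 kJ/min
Energy balance on cold side (adiabatic exchanger): Q = ṁ_c·Cp_c·(T_c,out − T_c,in)
T_c,out = -29.9 + 1868.7/(47.1 × 2.22) = -12.028 °C

T_c,out = -12.0 °C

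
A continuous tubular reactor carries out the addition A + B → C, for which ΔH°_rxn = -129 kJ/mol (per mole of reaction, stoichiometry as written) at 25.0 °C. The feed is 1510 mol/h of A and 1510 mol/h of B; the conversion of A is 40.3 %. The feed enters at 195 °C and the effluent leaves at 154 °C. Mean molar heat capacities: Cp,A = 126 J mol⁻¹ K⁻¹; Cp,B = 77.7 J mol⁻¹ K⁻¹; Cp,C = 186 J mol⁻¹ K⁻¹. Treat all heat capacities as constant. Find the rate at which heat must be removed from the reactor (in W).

Q_out = 25700 W

Extent of reaction ξ = 0.403 × 1510 = 608.53 mol/h
Reaction term: ξ·ΔH°_rxn = 608.53 × -129 = -78500 kJ/h
Sensible, feed 195→25 °C: -52290 kJ/h
Outlet flows (mol/h): A 901.47, B 901.47, C 608.53
Sensible, products 25→154 °C: 38289 kJ/h
Q = ΔH = -92501 kJ/h = -25.695 kW
Heat removed = 25695 W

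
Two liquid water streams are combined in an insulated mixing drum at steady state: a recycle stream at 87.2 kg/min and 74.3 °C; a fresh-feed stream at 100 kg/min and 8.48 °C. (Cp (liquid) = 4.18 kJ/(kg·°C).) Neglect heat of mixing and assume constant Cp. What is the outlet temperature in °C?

T_out = 39.1 °C

No heat crosses the boundary, so H_out = H_in.
Σ ṁᵢCp,ᵢTᵢ = 87.2×4.18×74.3 + 100×4.18×8.48 = 30627
Σ ṁᵢCp,ᵢ = 87.2×4.18 + 100×4.18 = 782.5
T_out = 30627 / 782.5 = 39.14 °C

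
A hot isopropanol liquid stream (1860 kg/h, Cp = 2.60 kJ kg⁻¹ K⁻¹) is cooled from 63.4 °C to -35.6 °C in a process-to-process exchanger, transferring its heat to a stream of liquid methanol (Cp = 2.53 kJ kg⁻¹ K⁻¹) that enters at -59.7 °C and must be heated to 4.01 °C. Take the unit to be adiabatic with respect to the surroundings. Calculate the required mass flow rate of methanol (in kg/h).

ṁ_c = 2970 kg/h

Heat released by hot stream: Q = 1860 × 2.60 × (63.4 − -35.6) = 478760 kJ/h
Energy balance on cold side (adiabatic exchanger): Q = ṁ_c·Cp_c·(T_c,out − T_c,in)
ṁ_c = 478760 / [2.53 × (4.01 − -59.7)] = 2970.3 kg/h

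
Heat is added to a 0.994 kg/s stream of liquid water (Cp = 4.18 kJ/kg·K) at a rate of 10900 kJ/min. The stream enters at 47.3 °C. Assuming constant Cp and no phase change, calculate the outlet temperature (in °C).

T_out = 91.0 °C

Q = 10900 kJ/min = 181.67 kJ/s
ΔT = Q/(ṁ·Cp) = 181.67/(0.994×4.18) = 43.723 K
T_out = 47.3 + 43.723 = 91.023 °C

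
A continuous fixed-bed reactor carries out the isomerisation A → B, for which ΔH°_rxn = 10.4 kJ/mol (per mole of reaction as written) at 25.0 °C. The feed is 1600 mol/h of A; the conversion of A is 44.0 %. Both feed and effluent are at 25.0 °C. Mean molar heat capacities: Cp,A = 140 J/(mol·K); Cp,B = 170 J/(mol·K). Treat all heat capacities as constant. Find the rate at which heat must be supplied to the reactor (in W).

Extent of reaction ξ = 0.440 × 1600 = 704 mol/h
Reaction term: ξ·ΔH°_rxn = 704 × 10.4 = 7321.6 kJ/h
Q = ΔH = 7321.6 kJ/h = 2.0338 kW
Heat supplied = 2033.8 W

Q_in = 2030 W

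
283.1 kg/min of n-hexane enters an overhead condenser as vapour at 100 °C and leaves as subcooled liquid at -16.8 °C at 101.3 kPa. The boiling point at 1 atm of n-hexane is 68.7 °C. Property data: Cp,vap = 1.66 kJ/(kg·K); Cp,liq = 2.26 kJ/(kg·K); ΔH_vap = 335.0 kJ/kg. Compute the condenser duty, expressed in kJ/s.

vapour 100→68.7 °C: -51.958 kJ/kg
condensation at 68.7 °C: -335 kJ/kg
liquid 68.7→-16.8 °C: -193.23 kJ/kg
Δh = -51.958 + -335 + -193.23 = -580.19 kJ/kg
Q = ṁ·Δh = 283.1 kg/min × -580.19 kJ/kg = -164250 kJ/min
|Q| = 2737.5 kW

Q_c = 2740 kJ/s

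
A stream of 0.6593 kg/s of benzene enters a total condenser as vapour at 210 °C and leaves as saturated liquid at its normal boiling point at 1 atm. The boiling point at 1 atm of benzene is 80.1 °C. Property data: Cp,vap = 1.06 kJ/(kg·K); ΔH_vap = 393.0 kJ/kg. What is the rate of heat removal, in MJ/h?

vapour 210→80.1 °C: -137.69 kJ/kg
condensation at 80.1 °C: -393 kJ/kg
Δh = -137.69 + -393 = -530.69 kJ/kg
Q = ṁ·Δh = 0.6593 kg/s × -530.69 kJ/kg = -349.89 kJ/s
|Q| = 349.89 kW = 1259.6 MJ/h

Q_c = 1260 MJ/h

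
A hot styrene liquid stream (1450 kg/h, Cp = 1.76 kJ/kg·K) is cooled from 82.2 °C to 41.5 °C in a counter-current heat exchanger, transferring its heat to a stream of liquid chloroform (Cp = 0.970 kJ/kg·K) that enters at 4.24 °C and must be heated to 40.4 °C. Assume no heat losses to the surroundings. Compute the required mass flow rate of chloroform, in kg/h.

ṁ_c = 2960 kg/h

Heat released by hot stream: Q = 1450 × 1.76 × (82.2 − 41.5) = 103870 kJ/h
Energy balance on cold side (adiabatic exchanger): Q = ṁ_c·Cp_c·(T_c,out − T_c,in)
ṁ_c = 103870 / [0.970 × (40.4 − 4.24)] = 2961.2 kg/h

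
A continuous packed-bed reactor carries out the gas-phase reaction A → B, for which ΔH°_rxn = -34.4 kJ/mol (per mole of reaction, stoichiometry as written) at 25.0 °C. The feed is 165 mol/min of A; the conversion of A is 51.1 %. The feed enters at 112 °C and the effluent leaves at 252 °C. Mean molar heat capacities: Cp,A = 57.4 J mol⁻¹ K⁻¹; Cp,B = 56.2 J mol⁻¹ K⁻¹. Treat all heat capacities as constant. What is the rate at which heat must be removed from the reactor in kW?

Extent of reaction ξ = 0.511 × 165 = 84.315 mol/min
Reaction term: ξ·ΔH°_rxn = 84.315 × -34.4 = -2900.4 kJ/min
Sensible, feed 112→25 °C: -823.98 kJ/min
Outlet flows (mol/min): A 80.685, B 84.315
Sensible, products 25→252 °C: 2126.9 kJ/min
Q = ΔH = -1597.5 kJ/min = -26.624 kW
Heat removed = 26.624 kW

Q_out = 26.6 kW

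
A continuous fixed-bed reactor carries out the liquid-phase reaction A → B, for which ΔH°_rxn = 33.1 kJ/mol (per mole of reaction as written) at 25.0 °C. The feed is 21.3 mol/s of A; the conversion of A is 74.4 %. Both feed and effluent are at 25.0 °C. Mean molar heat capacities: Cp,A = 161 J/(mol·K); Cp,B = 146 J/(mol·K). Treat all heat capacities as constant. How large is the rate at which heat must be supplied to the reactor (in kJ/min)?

Q_in = 31500 kJ/min

Extent of reaction ξ = 0.744 × 21.3 = 15.847 mol/s
Reaction term: ξ·ΔH°_rxn = 15.847 × 33.1 = 524.54 kJ/s
Q = ΔH = 524.54 kJ/s = 524.54 kW
Heat supplied = 31473 kJ/min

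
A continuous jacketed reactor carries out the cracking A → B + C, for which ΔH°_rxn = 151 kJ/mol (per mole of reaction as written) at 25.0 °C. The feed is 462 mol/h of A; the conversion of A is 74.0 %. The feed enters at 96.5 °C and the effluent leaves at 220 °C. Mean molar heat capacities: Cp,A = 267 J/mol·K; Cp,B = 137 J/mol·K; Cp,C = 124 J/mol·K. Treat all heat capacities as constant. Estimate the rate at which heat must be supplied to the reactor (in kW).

Extent of reaction ξ = 0.740 × 462 = 341.88 mol/h
Reaction term: ξ·ΔH°_rxn = 341.88 × 151 = 51624 kJ/h
Sensible, feed 96.5→25 °C: -8819.8 kJ/h
Outlet flows (mol/h): A 120.12, B 341.88, C 341.88
Sensible, products 25→220 °C: 23654 kJ/h
Q = ΔH = 66458 kJ/h = 18.461 kW
Heat supplied = 18.461 kW

Q_in = 18.5 kW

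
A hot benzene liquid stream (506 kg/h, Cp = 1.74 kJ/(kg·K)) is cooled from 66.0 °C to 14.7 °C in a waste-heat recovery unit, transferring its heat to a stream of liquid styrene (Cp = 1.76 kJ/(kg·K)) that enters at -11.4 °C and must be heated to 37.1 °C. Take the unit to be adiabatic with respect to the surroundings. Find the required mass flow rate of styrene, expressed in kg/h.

ṁ_c = 529 kg/h

Heat released by hot stream: Q = 506 × 1.74 × (66.0 − 14.7) = 45167 kJ/h
Energy balance on cold side (adiabatic exchanger): Q = ṁ_c·Cp_c·(T_c,out − T_c,in)
ṁ_c = 45167 / [1.76 × (37.1 − -11.4)] = 529.13 kg/h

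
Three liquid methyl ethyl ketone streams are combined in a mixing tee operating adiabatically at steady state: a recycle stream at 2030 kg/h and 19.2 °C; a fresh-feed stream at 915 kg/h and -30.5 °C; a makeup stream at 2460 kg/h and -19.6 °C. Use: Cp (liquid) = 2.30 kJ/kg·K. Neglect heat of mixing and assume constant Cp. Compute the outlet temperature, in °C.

No heat crosses the boundary, so H_out = H_in.
T_out = Σ ṁᵢCp,ᵢTᵢ / Σ ṁᵢCp,ᵢ
      = -85439 / 12432 = -6.8728 °C

T_out = -6.87 °C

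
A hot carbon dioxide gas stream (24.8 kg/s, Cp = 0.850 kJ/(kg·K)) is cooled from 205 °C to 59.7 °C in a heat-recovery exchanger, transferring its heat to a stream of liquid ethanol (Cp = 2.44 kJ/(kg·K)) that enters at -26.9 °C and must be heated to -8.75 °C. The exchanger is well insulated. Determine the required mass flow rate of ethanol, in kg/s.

ṁ_c = 69.2 kg/s

Heat released by hot stream: Q = 24.8 × 0.850 × (205 − 59.7) = 3062.9 kJ/s
Energy balance on cold side (adiabatic exchanger): Q = ṁ_c·Cp_c·(T_c,out − T_c,in)
ṁ_c = 3062.9 / [2.44 × (-8.75 − -26.9)] = 69.162 kg/s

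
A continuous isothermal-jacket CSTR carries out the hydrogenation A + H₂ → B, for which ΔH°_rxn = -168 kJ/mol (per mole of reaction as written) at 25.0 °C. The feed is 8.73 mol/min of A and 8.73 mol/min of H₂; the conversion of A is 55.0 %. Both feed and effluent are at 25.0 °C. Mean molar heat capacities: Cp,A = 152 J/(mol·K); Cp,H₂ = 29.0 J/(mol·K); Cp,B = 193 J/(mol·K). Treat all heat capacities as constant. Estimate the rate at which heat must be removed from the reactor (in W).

Q_out = 13400 W

Extent of reaction ξ = 0.550 × 8.73 = 4.8015 mol/min
Reaction term: ξ·ΔH°_rxn = 4.8015 × -168 = -806.65 kJ/min
Q = ΔH = -806.65 kJ/min = -13.444 kW
Heat removed = 13444 W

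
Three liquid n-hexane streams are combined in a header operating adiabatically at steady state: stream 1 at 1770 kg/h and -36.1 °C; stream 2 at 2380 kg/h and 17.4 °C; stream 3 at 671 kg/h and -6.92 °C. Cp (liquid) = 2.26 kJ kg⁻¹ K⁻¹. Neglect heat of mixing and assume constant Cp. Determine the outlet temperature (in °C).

T_out = -5.63 °C

Adiabatic, steady state ⇒ Σ ṁᵢCp,ᵢ(T_out − Tᵢ) = 0
T_out = Σ ṁᵢCp,ᵢTᵢ / Σ ṁᵢCp,ᵢ
      = -61310 / 10895 = -5.6271 °C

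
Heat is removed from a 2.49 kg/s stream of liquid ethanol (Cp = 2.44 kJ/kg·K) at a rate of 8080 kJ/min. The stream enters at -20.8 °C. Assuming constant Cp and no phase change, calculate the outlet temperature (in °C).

T_out = -43.0 °C

Q = 8080 kJ/min = 134.67 kJ/s
ΔT = Q/(ṁ·Cp) = 134.67/(2.49×2.44) = 22.165 K
T_out = -20.8 − 22.165 = -42.965 °C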